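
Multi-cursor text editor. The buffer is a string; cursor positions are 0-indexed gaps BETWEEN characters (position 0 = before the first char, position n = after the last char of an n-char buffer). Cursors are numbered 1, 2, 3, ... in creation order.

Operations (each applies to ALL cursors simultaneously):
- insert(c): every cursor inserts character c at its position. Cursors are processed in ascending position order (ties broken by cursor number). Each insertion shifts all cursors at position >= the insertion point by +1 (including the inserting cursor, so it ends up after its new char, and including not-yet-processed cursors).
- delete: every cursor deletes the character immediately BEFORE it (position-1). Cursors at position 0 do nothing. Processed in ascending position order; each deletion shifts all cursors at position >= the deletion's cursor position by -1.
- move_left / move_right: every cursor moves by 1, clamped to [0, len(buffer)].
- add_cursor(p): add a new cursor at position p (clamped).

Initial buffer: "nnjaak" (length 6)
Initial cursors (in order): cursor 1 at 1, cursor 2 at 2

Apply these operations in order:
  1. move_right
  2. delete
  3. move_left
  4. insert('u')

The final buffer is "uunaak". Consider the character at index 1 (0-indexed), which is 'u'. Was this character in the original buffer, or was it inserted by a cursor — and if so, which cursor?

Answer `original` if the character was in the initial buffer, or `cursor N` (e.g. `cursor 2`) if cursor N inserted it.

Answer: cursor 2

Derivation:
After op 1 (move_right): buffer="nnjaak" (len 6), cursors c1@2 c2@3, authorship ......
After op 2 (delete): buffer="naak" (len 4), cursors c1@1 c2@1, authorship ....
After op 3 (move_left): buffer="naak" (len 4), cursors c1@0 c2@0, authorship ....
After op 4 (insert('u')): buffer="uunaak" (len 6), cursors c1@2 c2@2, authorship 12....
Authorship (.=original, N=cursor N): 1 2 . . . .
Index 1: author = 2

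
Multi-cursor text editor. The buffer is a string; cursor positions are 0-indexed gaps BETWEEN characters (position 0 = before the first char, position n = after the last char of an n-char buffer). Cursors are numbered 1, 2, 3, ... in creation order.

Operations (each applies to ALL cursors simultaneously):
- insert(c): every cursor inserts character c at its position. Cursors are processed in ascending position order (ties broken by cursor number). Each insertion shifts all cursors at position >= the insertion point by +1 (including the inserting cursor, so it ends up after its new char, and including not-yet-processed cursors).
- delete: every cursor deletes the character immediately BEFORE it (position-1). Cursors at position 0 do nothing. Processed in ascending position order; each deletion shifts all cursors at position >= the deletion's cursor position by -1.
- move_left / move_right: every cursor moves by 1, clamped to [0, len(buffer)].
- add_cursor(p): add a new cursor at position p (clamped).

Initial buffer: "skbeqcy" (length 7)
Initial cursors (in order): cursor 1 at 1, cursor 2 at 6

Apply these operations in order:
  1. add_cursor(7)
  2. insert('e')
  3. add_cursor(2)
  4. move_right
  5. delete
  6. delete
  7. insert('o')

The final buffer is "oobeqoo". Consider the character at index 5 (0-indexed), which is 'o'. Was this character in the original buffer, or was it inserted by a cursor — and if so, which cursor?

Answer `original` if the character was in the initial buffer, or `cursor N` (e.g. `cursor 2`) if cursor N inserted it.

After op 1 (add_cursor(7)): buffer="skbeqcy" (len 7), cursors c1@1 c2@6 c3@7, authorship .......
After op 2 (insert('e')): buffer="sekbeqceye" (len 10), cursors c1@2 c2@8 c3@10, authorship .1.....2.3
After op 3 (add_cursor(2)): buffer="sekbeqceye" (len 10), cursors c1@2 c4@2 c2@8 c3@10, authorship .1.....2.3
After op 4 (move_right): buffer="sekbeqceye" (len 10), cursors c1@3 c4@3 c2@9 c3@10, authorship .1.....2.3
After op 5 (delete): buffer="sbeqce" (len 6), cursors c1@1 c4@1 c2@6 c3@6, authorship .....2
After op 6 (delete): buffer="beq" (len 3), cursors c1@0 c4@0 c2@3 c3@3, authorship ...
After op 7 (insert('o')): buffer="oobeqoo" (len 7), cursors c1@2 c4@2 c2@7 c3@7, authorship 14...23
Authorship (.=original, N=cursor N): 1 4 . . . 2 3
Index 5: author = 2

Answer: cursor 2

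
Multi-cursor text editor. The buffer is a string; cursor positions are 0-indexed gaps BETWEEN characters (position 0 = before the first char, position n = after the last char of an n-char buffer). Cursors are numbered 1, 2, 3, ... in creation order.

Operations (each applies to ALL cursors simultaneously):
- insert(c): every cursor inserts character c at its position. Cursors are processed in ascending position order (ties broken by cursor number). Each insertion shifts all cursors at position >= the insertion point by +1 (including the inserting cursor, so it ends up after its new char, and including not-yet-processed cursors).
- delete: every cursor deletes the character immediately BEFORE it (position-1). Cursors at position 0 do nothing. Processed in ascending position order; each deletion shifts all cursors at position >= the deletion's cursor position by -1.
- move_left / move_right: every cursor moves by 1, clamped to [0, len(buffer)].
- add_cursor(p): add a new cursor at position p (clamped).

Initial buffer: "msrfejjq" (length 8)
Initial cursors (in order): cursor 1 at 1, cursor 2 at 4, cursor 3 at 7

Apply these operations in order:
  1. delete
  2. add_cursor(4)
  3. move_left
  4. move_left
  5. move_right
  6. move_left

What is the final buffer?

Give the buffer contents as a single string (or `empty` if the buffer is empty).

After op 1 (delete): buffer="srejq" (len 5), cursors c1@0 c2@2 c3@4, authorship .....
After op 2 (add_cursor(4)): buffer="srejq" (len 5), cursors c1@0 c2@2 c3@4 c4@4, authorship .....
After op 3 (move_left): buffer="srejq" (len 5), cursors c1@0 c2@1 c3@3 c4@3, authorship .....
After op 4 (move_left): buffer="srejq" (len 5), cursors c1@0 c2@0 c3@2 c4@2, authorship .....
After op 5 (move_right): buffer="srejq" (len 5), cursors c1@1 c2@1 c3@3 c4@3, authorship .....
After op 6 (move_left): buffer="srejq" (len 5), cursors c1@0 c2@0 c3@2 c4@2, authorship .....

Answer: srejq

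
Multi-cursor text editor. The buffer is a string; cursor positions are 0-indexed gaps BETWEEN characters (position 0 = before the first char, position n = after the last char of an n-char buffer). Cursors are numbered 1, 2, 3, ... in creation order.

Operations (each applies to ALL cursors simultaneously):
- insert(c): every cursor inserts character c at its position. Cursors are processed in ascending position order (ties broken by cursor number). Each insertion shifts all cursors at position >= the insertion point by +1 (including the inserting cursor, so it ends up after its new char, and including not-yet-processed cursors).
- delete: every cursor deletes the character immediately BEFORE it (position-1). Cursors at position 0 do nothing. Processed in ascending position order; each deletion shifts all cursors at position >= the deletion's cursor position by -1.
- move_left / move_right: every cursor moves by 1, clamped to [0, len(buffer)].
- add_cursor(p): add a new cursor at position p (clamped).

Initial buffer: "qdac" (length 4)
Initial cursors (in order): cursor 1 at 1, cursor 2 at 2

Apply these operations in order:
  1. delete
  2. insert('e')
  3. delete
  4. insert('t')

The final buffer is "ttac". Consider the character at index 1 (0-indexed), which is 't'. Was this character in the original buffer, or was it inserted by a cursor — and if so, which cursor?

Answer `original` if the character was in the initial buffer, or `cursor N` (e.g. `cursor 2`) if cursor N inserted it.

After op 1 (delete): buffer="ac" (len 2), cursors c1@0 c2@0, authorship ..
After op 2 (insert('e')): buffer="eeac" (len 4), cursors c1@2 c2@2, authorship 12..
After op 3 (delete): buffer="ac" (len 2), cursors c1@0 c2@0, authorship ..
After op 4 (insert('t')): buffer="ttac" (len 4), cursors c1@2 c2@2, authorship 12..
Authorship (.=original, N=cursor N): 1 2 . .
Index 1: author = 2

Answer: cursor 2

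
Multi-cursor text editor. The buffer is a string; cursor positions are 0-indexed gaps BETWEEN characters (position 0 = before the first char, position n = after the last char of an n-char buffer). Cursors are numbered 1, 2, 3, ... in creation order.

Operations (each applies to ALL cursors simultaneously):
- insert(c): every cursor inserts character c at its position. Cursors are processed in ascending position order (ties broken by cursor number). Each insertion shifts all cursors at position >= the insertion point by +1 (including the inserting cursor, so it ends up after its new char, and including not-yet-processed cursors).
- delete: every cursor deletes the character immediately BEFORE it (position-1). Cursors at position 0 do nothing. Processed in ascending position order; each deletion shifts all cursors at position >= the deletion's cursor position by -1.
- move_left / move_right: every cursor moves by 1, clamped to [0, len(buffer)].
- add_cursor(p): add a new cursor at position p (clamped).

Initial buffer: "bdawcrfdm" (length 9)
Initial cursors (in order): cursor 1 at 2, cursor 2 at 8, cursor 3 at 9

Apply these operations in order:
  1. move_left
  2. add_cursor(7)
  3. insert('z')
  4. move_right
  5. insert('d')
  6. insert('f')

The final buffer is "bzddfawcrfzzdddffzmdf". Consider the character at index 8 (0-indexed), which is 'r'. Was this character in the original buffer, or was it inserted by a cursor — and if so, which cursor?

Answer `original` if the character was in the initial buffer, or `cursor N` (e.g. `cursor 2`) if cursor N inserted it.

After op 1 (move_left): buffer="bdawcrfdm" (len 9), cursors c1@1 c2@7 c3@8, authorship .........
After op 2 (add_cursor(7)): buffer="bdawcrfdm" (len 9), cursors c1@1 c2@7 c4@7 c3@8, authorship .........
After op 3 (insert('z')): buffer="bzdawcrfzzdzm" (len 13), cursors c1@2 c2@10 c4@10 c3@12, authorship .1......24.3.
After op 4 (move_right): buffer="bzdawcrfzzdzm" (len 13), cursors c1@3 c2@11 c4@11 c3@13, authorship .1......24.3.
After op 5 (insert('d')): buffer="bzddawcrfzzdddzmd" (len 17), cursors c1@4 c2@14 c4@14 c3@17, authorship .1.1.....24.243.3
After op 6 (insert('f')): buffer="bzddfawcrfzzdddffzmdf" (len 21), cursors c1@5 c2@17 c4@17 c3@21, authorship .1.11.....24.24243.33
Authorship (.=original, N=cursor N): . 1 . 1 1 . . . . . 2 4 . 2 4 2 4 3 . 3 3
Index 8: author = original

Answer: original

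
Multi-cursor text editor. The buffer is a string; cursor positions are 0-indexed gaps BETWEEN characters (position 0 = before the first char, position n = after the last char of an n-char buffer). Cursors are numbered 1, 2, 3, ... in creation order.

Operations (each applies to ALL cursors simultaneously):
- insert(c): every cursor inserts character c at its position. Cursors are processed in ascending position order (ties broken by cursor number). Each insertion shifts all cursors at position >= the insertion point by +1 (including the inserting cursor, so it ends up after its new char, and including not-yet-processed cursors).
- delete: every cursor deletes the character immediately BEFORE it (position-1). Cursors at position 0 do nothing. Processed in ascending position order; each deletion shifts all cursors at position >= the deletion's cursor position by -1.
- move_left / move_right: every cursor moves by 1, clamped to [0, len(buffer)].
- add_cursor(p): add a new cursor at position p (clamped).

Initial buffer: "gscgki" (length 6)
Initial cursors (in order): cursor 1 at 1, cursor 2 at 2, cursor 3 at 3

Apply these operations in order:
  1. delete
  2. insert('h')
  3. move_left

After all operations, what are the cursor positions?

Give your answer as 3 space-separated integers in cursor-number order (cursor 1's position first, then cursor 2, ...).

After op 1 (delete): buffer="gki" (len 3), cursors c1@0 c2@0 c3@0, authorship ...
After op 2 (insert('h')): buffer="hhhgki" (len 6), cursors c1@3 c2@3 c3@3, authorship 123...
After op 3 (move_left): buffer="hhhgki" (len 6), cursors c1@2 c2@2 c3@2, authorship 123...

Answer: 2 2 2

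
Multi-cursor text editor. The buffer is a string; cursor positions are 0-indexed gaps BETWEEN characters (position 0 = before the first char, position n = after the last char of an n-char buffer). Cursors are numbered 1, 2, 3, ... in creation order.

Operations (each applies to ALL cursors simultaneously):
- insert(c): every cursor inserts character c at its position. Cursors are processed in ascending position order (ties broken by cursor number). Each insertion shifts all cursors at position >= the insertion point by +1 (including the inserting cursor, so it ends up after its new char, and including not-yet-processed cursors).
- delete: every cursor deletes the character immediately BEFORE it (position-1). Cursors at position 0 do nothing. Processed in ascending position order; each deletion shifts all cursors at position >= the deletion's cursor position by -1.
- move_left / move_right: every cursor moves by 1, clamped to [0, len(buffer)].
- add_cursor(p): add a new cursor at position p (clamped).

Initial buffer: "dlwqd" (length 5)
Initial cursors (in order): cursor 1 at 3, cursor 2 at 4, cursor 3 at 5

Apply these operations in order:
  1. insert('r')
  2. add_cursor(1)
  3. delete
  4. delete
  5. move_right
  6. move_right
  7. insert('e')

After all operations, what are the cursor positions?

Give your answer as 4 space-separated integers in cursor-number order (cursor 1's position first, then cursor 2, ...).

Answer: 5 5 5 5

Derivation:
After op 1 (insert('r')): buffer="dlwrqrdr" (len 8), cursors c1@4 c2@6 c3@8, authorship ...1.2.3
After op 2 (add_cursor(1)): buffer="dlwrqrdr" (len 8), cursors c4@1 c1@4 c2@6 c3@8, authorship ...1.2.3
After op 3 (delete): buffer="lwqd" (len 4), cursors c4@0 c1@2 c2@3 c3@4, authorship ....
After op 4 (delete): buffer="l" (len 1), cursors c4@0 c1@1 c2@1 c3@1, authorship .
After op 5 (move_right): buffer="l" (len 1), cursors c1@1 c2@1 c3@1 c4@1, authorship .
After op 6 (move_right): buffer="l" (len 1), cursors c1@1 c2@1 c3@1 c4@1, authorship .
After op 7 (insert('e')): buffer="leeee" (len 5), cursors c1@5 c2@5 c3@5 c4@5, authorship .1234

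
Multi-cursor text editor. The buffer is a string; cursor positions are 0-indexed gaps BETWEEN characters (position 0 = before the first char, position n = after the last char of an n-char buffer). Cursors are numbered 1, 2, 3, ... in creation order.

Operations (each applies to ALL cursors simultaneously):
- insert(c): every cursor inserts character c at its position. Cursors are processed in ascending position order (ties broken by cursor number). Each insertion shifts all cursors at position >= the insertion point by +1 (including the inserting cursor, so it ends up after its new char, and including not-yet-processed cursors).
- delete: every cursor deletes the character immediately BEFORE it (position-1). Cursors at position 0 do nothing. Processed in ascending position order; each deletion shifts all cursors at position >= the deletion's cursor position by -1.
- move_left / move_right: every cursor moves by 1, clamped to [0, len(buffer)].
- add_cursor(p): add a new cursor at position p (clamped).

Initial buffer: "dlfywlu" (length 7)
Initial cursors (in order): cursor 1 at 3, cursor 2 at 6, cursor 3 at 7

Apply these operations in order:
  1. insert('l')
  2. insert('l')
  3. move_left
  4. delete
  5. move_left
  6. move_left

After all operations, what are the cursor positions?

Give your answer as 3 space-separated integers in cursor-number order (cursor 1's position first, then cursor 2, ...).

Answer: 1 5 7

Derivation:
After op 1 (insert('l')): buffer="dlflywllul" (len 10), cursors c1@4 c2@8 c3@10, authorship ...1...2.3
After op 2 (insert('l')): buffer="dlfllywlllull" (len 13), cursors c1@5 c2@10 c3@13, authorship ...11...22.33
After op 3 (move_left): buffer="dlfllywlllull" (len 13), cursors c1@4 c2@9 c3@12, authorship ...11...22.33
After op 4 (delete): buffer="dlflywllul" (len 10), cursors c1@3 c2@7 c3@9, authorship ...1...2.3
After op 5 (move_left): buffer="dlflywllul" (len 10), cursors c1@2 c2@6 c3@8, authorship ...1...2.3
After op 6 (move_left): buffer="dlflywllul" (len 10), cursors c1@1 c2@5 c3@7, authorship ...1...2.3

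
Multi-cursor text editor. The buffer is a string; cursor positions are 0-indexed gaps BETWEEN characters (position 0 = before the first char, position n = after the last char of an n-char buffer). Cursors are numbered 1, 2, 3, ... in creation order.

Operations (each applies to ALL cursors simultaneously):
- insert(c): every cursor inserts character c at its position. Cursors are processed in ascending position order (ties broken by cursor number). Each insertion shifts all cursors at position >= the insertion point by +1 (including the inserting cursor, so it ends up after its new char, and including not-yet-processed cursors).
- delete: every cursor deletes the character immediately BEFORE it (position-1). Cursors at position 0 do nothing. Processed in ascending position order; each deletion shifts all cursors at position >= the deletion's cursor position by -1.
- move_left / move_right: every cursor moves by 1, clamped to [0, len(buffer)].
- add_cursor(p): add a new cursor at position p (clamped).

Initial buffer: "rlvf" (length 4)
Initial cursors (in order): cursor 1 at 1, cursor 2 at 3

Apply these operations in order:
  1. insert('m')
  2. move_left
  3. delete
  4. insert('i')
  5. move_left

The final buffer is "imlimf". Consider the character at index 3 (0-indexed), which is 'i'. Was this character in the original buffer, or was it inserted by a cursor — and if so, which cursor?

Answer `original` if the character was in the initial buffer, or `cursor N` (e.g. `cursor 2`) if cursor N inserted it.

After op 1 (insert('m')): buffer="rmlvmf" (len 6), cursors c1@2 c2@5, authorship .1..2.
After op 2 (move_left): buffer="rmlvmf" (len 6), cursors c1@1 c2@4, authorship .1..2.
After op 3 (delete): buffer="mlmf" (len 4), cursors c1@0 c2@2, authorship 1.2.
After op 4 (insert('i')): buffer="imlimf" (len 6), cursors c1@1 c2@4, authorship 11.22.
After op 5 (move_left): buffer="imlimf" (len 6), cursors c1@0 c2@3, authorship 11.22.
Authorship (.=original, N=cursor N): 1 1 . 2 2 .
Index 3: author = 2

Answer: cursor 2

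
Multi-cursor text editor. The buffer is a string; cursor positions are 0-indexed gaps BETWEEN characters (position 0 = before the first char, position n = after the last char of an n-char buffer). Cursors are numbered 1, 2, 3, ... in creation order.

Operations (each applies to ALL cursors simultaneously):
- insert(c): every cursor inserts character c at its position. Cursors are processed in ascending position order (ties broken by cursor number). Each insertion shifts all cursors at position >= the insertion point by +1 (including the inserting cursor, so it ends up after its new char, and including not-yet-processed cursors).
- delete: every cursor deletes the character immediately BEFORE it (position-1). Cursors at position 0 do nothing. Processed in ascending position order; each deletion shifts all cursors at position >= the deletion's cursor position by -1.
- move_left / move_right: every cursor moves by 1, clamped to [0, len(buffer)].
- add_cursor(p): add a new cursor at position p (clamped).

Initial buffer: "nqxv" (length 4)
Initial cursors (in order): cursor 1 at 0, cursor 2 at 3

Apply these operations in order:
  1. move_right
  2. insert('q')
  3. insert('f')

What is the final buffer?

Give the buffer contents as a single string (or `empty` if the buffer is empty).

After op 1 (move_right): buffer="nqxv" (len 4), cursors c1@1 c2@4, authorship ....
After op 2 (insert('q')): buffer="nqqxvq" (len 6), cursors c1@2 c2@6, authorship .1...2
After op 3 (insert('f')): buffer="nqfqxvqf" (len 8), cursors c1@3 c2@8, authorship .11...22

Answer: nqfqxvqf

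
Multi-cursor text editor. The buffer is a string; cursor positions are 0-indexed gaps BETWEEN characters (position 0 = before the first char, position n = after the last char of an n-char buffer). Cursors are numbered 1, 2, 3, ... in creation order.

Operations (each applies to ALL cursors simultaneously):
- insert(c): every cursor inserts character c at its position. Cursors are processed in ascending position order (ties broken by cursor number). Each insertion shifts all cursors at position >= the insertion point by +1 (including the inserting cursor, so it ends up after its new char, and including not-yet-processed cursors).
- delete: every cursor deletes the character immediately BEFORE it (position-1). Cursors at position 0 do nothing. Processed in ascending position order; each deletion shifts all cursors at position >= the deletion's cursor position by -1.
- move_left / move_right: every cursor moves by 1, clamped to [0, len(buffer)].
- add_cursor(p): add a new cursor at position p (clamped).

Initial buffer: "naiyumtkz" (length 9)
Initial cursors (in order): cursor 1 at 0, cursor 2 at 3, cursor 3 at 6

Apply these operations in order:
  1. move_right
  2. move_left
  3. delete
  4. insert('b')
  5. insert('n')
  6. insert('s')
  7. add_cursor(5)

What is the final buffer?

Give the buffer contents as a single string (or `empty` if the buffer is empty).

Answer: bnsnabnsyubnstkz

Derivation:
After op 1 (move_right): buffer="naiyumtkz" (len 9), cursors c1@1 c2@4 c3@7, authorship .........
After op 2 (move_left): buffer="naiyumtkz" (len 9), cursors c1@0 c2@3 c3@6, authorship .........
After op 3 (delete): buffer="nayutkz" (len 7), cursors c1@0 c2@2 c3@4, authorship .......
After op 4 (insert('b')): buffer="bnabyubtkz" (len 10), cursors c1@1 c2@4 c3@7, authorship 1..2..3...
After op 5 (insert('n')): buffer="bnnabnyubntkz" (len 13), cursors c1@2 c2@6 c3@10, authorship 11..22..33...
After op 6 (insert('s')): buffer="bnsnabnsyubnstkz" (len 16), cursors c1@3 c2@8 c3@13, authorship 111..222..333...
After op 7 (add_cursor(5)): buffer="bnsnabnsyubnstkz" (len 16), cursors c1@3 c4@5 c2@8 c3@13, authorship 111..222..333...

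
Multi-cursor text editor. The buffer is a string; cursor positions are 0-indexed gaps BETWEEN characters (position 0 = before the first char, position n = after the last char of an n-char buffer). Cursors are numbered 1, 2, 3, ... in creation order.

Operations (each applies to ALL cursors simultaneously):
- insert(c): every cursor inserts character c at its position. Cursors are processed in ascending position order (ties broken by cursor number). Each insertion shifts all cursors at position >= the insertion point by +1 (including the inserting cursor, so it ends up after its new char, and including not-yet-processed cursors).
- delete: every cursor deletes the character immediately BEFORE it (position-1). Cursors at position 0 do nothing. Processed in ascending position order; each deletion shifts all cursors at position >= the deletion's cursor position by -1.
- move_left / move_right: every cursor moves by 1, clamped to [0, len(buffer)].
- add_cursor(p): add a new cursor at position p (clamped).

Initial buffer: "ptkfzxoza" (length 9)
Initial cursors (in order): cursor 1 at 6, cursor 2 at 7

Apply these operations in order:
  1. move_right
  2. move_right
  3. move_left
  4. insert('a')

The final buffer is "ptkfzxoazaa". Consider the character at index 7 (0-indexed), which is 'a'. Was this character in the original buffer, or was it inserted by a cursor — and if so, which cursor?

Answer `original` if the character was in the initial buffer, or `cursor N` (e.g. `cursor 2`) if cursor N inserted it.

Answer: cursor 1

Derivation:
After op 1 (move_right): buffer="ptkfzxoza" (len 9), cursors c1@7 c2@8, authorship .........
After op 2 (move_right): buffer="ptkfzxoza" (len 9), cursors c1@8 c2@9, authorship .........
After op 3 (move_left): buffer="ptkfzxoza" (len 9), cursors c1@7 c2@8, authorship .........
After op 4 (insert('a')): buffer="ptkfzxoazaa" (len 11), cursors c1@8 c2@10, authorship .......1.2.
Authorship (.=original, N=cursor N): . . . . . . . 1 . 2 .
Index 7: author = 1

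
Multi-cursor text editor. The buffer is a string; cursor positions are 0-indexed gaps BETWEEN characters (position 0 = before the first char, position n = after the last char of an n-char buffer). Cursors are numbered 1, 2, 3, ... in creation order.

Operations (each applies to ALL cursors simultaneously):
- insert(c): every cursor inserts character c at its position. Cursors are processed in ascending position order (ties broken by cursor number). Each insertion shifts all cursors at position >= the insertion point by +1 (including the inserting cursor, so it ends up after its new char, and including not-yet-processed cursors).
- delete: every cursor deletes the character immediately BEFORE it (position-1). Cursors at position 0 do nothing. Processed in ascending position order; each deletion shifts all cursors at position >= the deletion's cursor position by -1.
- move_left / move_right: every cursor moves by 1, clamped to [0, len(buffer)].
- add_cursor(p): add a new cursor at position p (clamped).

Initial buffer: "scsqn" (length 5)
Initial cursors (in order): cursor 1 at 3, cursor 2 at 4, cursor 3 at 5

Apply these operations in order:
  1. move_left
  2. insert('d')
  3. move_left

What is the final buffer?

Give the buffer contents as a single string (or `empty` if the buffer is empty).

Answer: scdsdqdn

Derivation:
After op 1 (move_left): buffer="scsqn" (len 5), cursors c1@2 c2@3 c3@4, authorship .....
After op 2 (insert('d')): buffer="scdsdqdn" (len 8), cursors c1@3 c2@5 c3@7, authorship ..1.2.3.
After op 3 (move_left): buffer="scdsdqdn" (len 8), cursors c1@2 c2@4 c3@6, authorship ..1.2.3.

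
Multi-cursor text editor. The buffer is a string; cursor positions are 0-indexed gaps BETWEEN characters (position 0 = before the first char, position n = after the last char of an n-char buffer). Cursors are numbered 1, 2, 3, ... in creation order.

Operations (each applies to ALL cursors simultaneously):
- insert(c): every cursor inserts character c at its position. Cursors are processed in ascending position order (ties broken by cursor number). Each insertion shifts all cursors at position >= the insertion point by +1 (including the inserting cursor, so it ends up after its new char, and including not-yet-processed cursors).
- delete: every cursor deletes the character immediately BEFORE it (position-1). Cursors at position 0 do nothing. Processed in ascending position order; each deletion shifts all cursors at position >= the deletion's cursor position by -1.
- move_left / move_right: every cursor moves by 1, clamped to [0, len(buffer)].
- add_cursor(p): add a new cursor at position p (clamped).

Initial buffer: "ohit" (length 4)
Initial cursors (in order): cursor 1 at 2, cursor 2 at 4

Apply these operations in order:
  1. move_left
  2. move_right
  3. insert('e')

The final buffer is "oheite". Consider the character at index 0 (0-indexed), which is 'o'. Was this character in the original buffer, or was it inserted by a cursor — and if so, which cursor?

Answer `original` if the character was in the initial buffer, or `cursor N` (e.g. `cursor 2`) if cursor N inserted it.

Answer: original

Derivation:
After op 1 (move_left): buffer="ohit" (len 4), cursors c1@1 c2@3, authorship ....
After op 2 (move_right): buffer="ohit" (len 4), cursors c1@2 c2@4, authorship ....
After op 3 (insert('e')): buffer="oheite" (len 6), cursors c1@3 c2@6, authorship ..1..2
Authorship (.=original, N=cursor N): . . 1 . . 2
Index 0: author = original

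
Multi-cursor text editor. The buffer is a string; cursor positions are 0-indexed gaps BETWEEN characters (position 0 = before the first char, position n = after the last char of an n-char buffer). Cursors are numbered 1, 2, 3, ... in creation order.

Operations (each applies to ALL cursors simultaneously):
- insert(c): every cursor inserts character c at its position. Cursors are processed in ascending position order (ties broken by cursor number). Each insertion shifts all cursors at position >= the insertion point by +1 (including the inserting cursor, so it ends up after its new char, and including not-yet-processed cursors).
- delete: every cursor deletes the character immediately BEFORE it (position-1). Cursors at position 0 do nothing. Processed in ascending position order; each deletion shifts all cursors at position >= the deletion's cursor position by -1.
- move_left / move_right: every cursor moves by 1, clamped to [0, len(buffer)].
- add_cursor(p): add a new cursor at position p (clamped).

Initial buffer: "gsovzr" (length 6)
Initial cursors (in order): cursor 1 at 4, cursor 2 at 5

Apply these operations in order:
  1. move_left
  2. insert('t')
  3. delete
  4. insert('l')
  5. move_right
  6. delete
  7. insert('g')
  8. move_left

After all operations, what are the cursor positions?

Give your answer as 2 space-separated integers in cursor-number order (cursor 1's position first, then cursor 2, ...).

Answer: 4 6

Derivation:
After op 1 (move_left): buffer="gsovzr" (len 6), cursors c1@3 c2@4, authorship ......
After op 2 (insert('t')): buffer="gsotvtzr" (len 8), cursors c1@4 c2@6, authorship ...1.2..
After op 3 (delete): buffer="gsovzr" (len 6), cursors c1@3 c2@4, authorship ......
After op 4 (insert('l')): buffer="gsolvlzr" (len 8), cursors c1@4 c2@6, authorship ...1.2..
After op 5 (move_right): buffer="gsolvlzr" (len 8), cursors c1@5 c2@7, authorship ...1.2..
After op 6 (delete): buffer="gsollr" (len 6), cursors c1@4 c2@5, authorship ...12.
After op 7 (insert('g')): buffer="gsolglgr" (len 8), cursors c1@5 c2@7, authorship ...1122.
After op 8 (move_left): buffer="gsolglgr" (len 8), cursors c1@4 c2@6, authorship ...1122.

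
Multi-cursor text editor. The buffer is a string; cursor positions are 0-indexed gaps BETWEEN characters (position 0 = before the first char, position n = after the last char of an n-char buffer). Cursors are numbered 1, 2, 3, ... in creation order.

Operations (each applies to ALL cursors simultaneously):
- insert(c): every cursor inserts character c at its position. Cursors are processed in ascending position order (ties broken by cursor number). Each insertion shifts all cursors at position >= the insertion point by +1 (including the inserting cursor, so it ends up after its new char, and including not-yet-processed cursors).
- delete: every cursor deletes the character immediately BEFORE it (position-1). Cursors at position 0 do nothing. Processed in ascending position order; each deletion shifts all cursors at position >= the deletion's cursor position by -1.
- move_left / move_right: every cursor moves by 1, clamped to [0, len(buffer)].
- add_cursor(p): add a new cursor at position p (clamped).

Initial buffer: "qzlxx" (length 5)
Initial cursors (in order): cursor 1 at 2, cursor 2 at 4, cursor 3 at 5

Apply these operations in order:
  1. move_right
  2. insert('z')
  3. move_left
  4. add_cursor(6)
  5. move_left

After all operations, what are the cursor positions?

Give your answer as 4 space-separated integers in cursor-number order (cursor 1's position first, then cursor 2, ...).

Answer: 2 6 6 5

Derivation:
After op 1 (move_right): buffer="qzlxx" (len 5), cursors c1@3 c2@5 c3@5, authorship .....
After op 2 (insert('z')): buffer="qzlzxxzz" (len 8), cursors c1@4 c2@8 c3@8, authorship ...1..23
After op 3 (move_left): buffer="qzlzxxzz" (len 8), cursors c1@3 c2@7 c3@7, authorship ...1..23
After op 4 (add_cursor(6)): buffer="qzlzxxzz" (len 8), cursors c1@3 c4@6 c2@7 c3@7, authorship ...1..23
After op 5 (move_left): buffer="qzlzxxzz" (len 8), cursors c1@2 c4@5 c2@6 c3@6, authorship ...1..23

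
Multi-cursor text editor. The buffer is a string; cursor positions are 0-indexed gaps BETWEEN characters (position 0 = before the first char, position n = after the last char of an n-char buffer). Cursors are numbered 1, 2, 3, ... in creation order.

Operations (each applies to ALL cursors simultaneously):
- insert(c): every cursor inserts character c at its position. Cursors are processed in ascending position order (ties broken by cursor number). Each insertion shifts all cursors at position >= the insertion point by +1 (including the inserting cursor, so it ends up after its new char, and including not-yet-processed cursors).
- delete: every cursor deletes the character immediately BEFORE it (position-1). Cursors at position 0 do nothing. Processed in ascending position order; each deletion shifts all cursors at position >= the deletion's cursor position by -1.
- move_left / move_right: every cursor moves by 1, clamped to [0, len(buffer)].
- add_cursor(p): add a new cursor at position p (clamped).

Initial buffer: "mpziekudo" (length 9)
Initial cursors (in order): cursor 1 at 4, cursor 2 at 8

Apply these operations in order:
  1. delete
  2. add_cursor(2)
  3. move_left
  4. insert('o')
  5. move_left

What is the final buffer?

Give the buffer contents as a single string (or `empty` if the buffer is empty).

Answer: mopozekouo

Derivation:
After op 1 (delete): buffer="mpzekuo" (len 7), cursors c1@3 c2@6, authorship .......
After op 2 (add_cursor(2)): buffer="mpzekuo" (len 7), cursors c3@2 c1@3 c2@6, authorship .......
After op 3 (move_left): buffer="mpzekuo" (len 7), cursors c3@1 c1@2 c2@5, authorship .......
After op 4 (insert('o')): buffer="mopozekouo" (len 10), cursors c3@2 c1@4 c2@8, authorship .3.1...2..
After op 5 (move_left): buffer="mopozekouo" (len 10), cursors c3@1 c1@3 c2@7, authorship .3.1...2..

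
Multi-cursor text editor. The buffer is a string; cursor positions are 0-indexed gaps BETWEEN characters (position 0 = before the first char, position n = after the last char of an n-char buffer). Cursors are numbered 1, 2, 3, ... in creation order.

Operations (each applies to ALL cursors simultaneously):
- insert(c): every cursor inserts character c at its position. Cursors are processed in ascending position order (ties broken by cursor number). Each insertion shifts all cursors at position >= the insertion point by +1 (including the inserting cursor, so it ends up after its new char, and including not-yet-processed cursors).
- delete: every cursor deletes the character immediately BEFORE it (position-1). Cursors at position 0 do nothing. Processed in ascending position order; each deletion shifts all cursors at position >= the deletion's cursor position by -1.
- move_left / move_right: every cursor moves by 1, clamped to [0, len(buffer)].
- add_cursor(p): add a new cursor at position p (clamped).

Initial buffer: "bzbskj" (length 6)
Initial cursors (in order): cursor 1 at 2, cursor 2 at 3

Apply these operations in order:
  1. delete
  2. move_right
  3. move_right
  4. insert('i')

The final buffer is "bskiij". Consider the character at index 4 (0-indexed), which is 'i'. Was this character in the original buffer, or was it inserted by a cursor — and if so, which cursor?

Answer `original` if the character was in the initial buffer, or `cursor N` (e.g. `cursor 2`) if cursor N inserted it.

Answer: cursor 2

Derivation:
After op 1 (delete): buffer="bskj" (len 4), cursors c1@1 c2@1, authorship ....
After op 2 (move_right): buffer="bskj" (len 4), cursors c1@2 c2@2, authorship ....
After op 3 (move_right): buffer="bskj" (len 4), cursors c1@3 c2@3, authorship ....
After op 4 (insert('i')): buffer="bskiij" (len 6), cursors c1@5 c2@5, authorship ...12.
Authorship (.=original, N=cursor N): . . . 1 2 .
Index 4: author = 2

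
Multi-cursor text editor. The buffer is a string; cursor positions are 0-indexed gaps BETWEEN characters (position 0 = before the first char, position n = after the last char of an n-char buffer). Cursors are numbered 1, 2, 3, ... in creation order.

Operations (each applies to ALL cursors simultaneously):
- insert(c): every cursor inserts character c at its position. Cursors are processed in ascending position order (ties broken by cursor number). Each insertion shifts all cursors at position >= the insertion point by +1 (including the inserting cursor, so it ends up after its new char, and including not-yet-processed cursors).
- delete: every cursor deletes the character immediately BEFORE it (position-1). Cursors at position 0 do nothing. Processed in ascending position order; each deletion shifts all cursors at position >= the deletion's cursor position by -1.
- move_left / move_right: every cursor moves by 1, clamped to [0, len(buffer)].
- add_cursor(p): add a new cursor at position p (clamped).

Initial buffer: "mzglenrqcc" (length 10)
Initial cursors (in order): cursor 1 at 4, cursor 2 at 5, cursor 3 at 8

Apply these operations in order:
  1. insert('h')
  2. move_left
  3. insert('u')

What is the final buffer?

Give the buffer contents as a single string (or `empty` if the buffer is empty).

Answer: mzgluheuhnrquhcc

Derivation:
After op 1 (insert('h')): buffer="mzglhehnrqhcc" (len 13), cursors c1@5 c2@7 c3@11, authorship ....1.2...3..
After op 2 (move_left): buffer="mzglhehnrqhcc" (len 13), cursors c1@4 c2@6 c3@10, authorship ....1.2...3..
After op 3 (insert('u')): buffer="mzgluheuhnrquhcc" (len 16), cursors c1@5 c2@8 c3@13, authorship ....11.22...33..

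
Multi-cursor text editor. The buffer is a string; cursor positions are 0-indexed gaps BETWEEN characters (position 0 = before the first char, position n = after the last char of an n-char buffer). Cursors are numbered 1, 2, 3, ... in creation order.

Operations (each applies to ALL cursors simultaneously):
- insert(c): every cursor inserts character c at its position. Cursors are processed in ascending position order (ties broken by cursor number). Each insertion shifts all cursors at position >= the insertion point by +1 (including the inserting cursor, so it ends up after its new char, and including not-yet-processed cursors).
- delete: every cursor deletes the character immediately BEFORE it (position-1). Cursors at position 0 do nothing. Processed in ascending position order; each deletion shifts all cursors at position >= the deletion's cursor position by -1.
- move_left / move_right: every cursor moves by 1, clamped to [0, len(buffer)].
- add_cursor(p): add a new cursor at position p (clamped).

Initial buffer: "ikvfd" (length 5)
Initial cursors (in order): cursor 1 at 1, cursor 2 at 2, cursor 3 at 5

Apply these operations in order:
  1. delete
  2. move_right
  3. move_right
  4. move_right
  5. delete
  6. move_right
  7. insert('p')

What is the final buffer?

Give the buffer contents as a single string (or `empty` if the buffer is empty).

After op 1 (delete): buffer="vf" (len 2), cursors c1@0 c2@0 c3@2, authorship ..
After op 2 (move_right): buffer="vf" (len 2), cursors c1@1 c2@1 c3@2, authorship ..
After op 3 (move_right): buffer="vf" (len 2), cursors c1@2 c2@2 c3@2, authorship ..
After op 4 (move_right): buffer="vf" (len 2), cursors c1@2 c2@2 c3@2, authorship ..
After op 5 (delete): buffer="" (len 0), cursors c1@0 c2@0 c3@0, authorship 
After op 6 (move_right): buffer="" (len 0), cursors c1@0 c2@0 c3@0, authorship 
After op 7 (insert('p')): buffer="ppp" (len 3), cursors c1@3 c2@3 c3@3, authorship 123

Answer: ppp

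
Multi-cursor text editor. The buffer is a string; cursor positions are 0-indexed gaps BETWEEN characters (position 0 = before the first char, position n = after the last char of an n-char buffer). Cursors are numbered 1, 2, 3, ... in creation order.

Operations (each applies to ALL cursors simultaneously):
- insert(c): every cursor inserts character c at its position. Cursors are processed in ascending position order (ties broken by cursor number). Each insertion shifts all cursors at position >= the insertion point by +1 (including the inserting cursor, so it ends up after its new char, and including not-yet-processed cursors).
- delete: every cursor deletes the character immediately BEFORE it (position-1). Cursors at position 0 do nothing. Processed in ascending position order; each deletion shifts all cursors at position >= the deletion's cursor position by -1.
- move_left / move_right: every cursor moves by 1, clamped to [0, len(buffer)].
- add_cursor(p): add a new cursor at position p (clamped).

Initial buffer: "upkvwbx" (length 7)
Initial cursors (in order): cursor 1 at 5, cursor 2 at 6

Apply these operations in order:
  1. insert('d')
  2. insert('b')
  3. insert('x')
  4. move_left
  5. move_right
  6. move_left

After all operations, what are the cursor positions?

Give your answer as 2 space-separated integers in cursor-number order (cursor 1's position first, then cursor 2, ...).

Answer: 7 11

Derivation:
After op 1 (insert('d')): buffer="upkvwdbdx" (len 9), cursors c1@6 c2@8, authorship .....1.2.
After op 2 (insert('b')): buffer="upkvwdbbdbx" (len 11), cursors c1@7 c2@10, authorship .....11.22.
After op 3 (insert('x')): buffer="upkvwdbxbdbxx" (len 13), cursors c1@8 c2@12, authorship .....111.222.
After op 4 (move_left): buffer="upkvwdbxbdbxx" (len 13), cursors c1@7 c2@11, authorship .....111.222.
After op 5 (move_right): buffer="upkvwdbxbdbxx" (len 13), cursors c1@8 c2@12, authorship .....111.222.
After op 6 (move_left): buffer="upkvwdbxbdbxx" (len 13), cursors c1@7 c2@11, authorship .....111.222.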